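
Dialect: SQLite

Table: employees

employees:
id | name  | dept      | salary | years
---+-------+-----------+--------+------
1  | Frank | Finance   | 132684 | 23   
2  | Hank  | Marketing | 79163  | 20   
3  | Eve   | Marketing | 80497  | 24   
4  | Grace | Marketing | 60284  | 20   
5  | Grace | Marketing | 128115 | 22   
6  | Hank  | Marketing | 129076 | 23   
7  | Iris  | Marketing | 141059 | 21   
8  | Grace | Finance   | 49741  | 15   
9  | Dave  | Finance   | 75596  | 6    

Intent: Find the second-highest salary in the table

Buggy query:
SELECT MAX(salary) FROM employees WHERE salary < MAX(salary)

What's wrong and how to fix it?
Bug: The inner MAX is an aggregate inside WHERE, which is not allowed

Fix: Put the inner MAX in a scalar subquery

Corrected query:
SELECT MAX(salary) FROM employees WHERE salary < (SELECT MAX(salary) FROM employees)

Result:
MAX(salary)
-----------
132684     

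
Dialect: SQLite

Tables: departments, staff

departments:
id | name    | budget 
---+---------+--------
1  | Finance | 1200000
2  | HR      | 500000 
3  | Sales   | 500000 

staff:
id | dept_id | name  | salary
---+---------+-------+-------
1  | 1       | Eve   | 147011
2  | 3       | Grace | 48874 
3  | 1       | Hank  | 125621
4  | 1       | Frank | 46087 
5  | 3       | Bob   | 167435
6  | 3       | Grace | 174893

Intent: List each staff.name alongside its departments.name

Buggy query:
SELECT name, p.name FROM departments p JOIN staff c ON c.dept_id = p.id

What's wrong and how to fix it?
Bug: Both tables have a 'name' column; the unqualified reference is ambiguous

Fix: Qualify the column with its table alias (c.name)

Corrected query:
SELECT c.name, p.name FROM departments p JOIN staff c ON c.dept_id = p.id

Result:
name  | name   
------+--------
Eve   | Finance
Grace | Sales  
Hank  | Finance
Frank | Finance
Bob   | Sales  
Grace | Sales  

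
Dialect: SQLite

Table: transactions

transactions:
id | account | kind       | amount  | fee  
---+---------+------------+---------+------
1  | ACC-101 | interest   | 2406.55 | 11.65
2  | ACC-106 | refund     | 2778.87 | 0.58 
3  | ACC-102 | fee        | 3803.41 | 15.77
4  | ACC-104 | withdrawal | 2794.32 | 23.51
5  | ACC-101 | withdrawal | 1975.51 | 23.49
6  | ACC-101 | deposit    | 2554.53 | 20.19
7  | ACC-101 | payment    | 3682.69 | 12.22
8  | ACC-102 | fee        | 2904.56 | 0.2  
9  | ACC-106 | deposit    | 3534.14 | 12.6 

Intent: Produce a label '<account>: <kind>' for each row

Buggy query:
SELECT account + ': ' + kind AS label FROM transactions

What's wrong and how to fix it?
Bug: '+' is numeric addition; on text columns SQLite converts them to 0 instead of concatenating

Fix: Replace + with || to concatenate text

Corrected query:
SELECT account || ': ' || kind AS label FROM transactions

Result:
label              
-------------------
ACC-101: interest  
ACC-106: refund    
ACC-102: fee       
ACC-104: withdrawal
ACC-101: withdrawal
ACC-101: deposit   
ACC-101: payment   
ACC-102: fee       
ACC-106: deposit   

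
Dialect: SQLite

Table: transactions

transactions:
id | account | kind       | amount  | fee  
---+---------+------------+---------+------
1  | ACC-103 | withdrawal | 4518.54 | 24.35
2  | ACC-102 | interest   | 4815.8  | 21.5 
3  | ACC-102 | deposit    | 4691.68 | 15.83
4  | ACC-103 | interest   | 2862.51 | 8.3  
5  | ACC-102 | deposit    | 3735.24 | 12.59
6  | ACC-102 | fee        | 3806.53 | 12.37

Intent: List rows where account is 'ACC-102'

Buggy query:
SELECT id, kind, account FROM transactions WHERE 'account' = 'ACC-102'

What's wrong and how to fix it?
Bug: 'account' in single quotes is a string literal, not the column; the comparison is literal-vs-literal and never true

Fix: Remove the quotes around the column name (or use double quotes for an identifier)

Corrected query:
SELECT id, kind, account FROM transactions WHERE account = 'ACC-102'

Result:
id | kind     | account
---+----------+--------
2  | interest | ACC-102
3  | deposit  | ACC-102
5  | deposit  | ACC-102
6  | fee      | ACC-102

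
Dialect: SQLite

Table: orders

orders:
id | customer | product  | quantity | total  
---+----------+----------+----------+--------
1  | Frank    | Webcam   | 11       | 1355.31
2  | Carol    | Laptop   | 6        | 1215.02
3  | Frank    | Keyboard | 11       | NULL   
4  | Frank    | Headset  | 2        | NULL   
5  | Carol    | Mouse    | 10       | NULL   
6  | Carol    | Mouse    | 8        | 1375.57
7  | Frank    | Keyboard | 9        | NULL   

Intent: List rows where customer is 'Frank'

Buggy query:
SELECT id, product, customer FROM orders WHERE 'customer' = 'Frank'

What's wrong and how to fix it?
Bug: Single quotes denote string literals in SQL; the column name is being compared as a constant string

Fix: Reference the column as customer without single quotes

Corrected query:
SELECT id, product, customer FROM orders WHERE customer = 'Frank'

Result:
id | product  | customer
---+----------+---------
1  | Webcam   | Frank   
3  | Keyboard | Frank   
4  | Headset  | Frank   
7  | Keyboard | Frank   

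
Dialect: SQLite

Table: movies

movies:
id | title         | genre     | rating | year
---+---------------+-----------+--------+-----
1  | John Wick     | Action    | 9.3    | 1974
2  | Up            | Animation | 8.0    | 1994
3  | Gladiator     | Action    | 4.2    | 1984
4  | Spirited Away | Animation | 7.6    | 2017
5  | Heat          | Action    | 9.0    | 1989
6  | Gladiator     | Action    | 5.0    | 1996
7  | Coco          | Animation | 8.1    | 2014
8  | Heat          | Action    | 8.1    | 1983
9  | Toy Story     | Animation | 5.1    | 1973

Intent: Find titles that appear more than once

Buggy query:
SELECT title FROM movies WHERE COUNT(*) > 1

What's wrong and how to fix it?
Bug: COUNT(*) is an aggregate and cannot be used in WHERE

Fix: GROUP BY title, then filter groups with HAVING COUNT(*) > 1

Corrected query:
SELECT title FROM movies GROUP BY title HAVING COUNT(*) > 1

Result:
title    
---------
Gladiator
Heat     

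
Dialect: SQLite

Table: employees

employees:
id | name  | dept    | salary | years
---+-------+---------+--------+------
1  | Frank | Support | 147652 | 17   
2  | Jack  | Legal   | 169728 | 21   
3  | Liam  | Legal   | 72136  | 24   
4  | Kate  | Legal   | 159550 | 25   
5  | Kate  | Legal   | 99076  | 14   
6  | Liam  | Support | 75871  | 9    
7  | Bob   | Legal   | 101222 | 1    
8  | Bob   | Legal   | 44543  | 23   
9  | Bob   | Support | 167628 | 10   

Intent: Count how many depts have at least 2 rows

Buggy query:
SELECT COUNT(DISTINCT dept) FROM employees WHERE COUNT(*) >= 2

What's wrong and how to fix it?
Bug: COUNT(*) cannot appear in WHERE; the per-group count doesn't exist yet

Fix: Group first with HAVING COUNT(*) >= 2, then COUNT the resulting groups

Corrected query:
SELECT COUNT(*) FROM (SELECT dept FROM employees GROUP BY dept HAVING COUNT(*) >= 2)

Result:
COUNT(*)
--------
2       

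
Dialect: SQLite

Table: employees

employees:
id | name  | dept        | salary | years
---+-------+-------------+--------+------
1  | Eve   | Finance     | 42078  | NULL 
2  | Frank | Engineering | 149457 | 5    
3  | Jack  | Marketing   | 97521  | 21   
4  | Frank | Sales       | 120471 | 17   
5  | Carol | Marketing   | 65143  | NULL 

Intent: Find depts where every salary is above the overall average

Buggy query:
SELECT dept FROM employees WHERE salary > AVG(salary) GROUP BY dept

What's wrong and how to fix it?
Bug: AVG() is an aggregate; it can't sit directly in WHERE

Fix: Compute the overall average in a scalar subquery and compare each group's MIN against it in HAVING

Corrected query:
SELECT dept FROM employees GROUP BY dept HAVING MIN(salary) > (SELECT AVG(salary) FROM employees)

Result:
dept       
-----------
Engineering
Sales      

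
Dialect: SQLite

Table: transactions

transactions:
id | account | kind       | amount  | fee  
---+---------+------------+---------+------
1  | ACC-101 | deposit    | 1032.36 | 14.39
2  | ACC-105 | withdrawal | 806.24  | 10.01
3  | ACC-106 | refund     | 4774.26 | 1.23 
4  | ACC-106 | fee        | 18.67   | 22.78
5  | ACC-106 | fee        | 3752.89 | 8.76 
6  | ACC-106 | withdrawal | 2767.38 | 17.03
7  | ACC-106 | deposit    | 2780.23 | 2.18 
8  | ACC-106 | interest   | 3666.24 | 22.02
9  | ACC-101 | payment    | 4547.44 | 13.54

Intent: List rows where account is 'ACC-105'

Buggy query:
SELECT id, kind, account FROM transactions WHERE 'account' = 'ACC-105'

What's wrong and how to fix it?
Bug: Single quotes denote string literals in SQL; the column name is being compared as a constant string

Fix: Reference the column as account without single quotes

Corrected query:
SELECT id, kind, account FROM transactions WHERE account = 'ACC-105'

Result:
id | kind       | account
---+------------+--------
2  | withdrawal | ACC-105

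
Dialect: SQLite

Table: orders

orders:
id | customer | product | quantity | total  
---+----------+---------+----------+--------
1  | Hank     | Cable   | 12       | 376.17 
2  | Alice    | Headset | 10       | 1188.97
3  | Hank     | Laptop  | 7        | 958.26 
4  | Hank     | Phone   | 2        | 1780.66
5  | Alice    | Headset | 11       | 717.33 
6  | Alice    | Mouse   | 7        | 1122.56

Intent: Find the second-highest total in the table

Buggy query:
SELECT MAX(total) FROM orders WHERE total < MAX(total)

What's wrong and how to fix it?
Bug: The inner MAX is an aggregate inside WHERE, which is not allowed

Fix: Put the inner MAX in a scalar subquery

Corrected query:
SELECT MAX(total) FROM orders WHERE total < (SELECT MAX(total) FROM orders)

Result:
MAX(total)
----------
1188.97   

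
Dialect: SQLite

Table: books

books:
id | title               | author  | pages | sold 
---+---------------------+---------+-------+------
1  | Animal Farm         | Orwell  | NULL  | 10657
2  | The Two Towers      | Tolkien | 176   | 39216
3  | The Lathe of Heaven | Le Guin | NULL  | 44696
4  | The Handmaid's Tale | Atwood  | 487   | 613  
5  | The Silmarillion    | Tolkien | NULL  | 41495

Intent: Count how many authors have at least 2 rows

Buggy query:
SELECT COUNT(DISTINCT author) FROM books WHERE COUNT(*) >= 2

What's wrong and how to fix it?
Bug: COUNT(*) cannot appear in WHERE; the per-group count doesn't exist yet

Fix: Use a subquery that GROUPs and filters with HAVING, then count its rows

Corrected query:
SELECT COUNT(*) FROM (SELECT author FROM books GROUP BY author HAVING COUNT(*) >= 2)

Result:
COUNT(*)
--------
1       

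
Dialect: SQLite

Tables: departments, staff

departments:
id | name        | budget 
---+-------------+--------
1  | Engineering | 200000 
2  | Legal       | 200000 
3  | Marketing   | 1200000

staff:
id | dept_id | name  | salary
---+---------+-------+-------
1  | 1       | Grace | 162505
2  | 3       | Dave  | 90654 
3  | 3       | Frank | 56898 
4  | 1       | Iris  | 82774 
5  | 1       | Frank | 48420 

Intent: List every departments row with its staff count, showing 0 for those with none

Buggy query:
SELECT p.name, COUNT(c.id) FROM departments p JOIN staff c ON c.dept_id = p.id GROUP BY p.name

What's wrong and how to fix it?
Bug: INNER JOIN drops departments rows that have no matching staff rows

Fix: Use LEFT JOIN so parents without children still appear (COUNT(c.id) gives 0)

Corrected query:
SELECT p.name, COUNT(c.id) FROM departments p LEFT JOIN staff c ON c.dept_id = p.id GROUP BY p.name

Result:
name        | COUNT(c.id)
------------+------------
Engineering | 3          
Legal       | 0          
Marketing   | 2          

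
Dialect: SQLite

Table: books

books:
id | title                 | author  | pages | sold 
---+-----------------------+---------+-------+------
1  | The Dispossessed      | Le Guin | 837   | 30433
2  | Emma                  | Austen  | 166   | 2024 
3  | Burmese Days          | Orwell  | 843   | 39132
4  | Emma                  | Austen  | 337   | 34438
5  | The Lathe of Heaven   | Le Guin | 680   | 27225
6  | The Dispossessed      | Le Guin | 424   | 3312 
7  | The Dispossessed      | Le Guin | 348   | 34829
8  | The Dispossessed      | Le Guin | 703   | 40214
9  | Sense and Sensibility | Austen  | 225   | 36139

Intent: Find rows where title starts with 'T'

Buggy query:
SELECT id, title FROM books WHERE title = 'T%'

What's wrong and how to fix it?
Bug: Wildcards only work with LIKE; '=' treats '%' as a literal character

Fix: Replace '=' with LIKE so 'T%' is treated as a pattern

Corrected query:
SELECT id, title FROM books WHERE title LIKE 'T%'

Result:
id | title              
---+--------------------
1  | The Dispossessed   
5  | The Lathe of Heaven
6  | The Dispossessed   
7  | The Dispossessed   
8  | The Dispossessed   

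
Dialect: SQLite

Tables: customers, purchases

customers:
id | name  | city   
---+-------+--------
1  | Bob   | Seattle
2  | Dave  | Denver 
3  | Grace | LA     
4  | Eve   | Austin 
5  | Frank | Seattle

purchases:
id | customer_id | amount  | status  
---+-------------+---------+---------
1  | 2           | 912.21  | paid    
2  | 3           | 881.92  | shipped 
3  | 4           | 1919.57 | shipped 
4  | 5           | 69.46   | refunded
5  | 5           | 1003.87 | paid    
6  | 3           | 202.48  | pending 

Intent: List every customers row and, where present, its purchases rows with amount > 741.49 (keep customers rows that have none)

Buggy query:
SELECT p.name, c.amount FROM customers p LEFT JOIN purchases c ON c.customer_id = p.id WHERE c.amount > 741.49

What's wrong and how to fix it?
Bug: Filtering c.amount in WHERE discards the NULL rows produced by LEFT JOIN, turning it into an inner join

Fix: Move the right-table condition into the ON clause so unmatched parents are kept

Corrected query:
SELECT p.name, c.amount FROM customers p LEFT JOIN purchases c ON c.customer_id = p.id AND c.amount > 741.49

Result:
name  | amount 
------+--------
Bob   | NULL   
Dave  | 912.21 
Grace | 881.92 
Eve   | 1919.57
Frank | 1003.87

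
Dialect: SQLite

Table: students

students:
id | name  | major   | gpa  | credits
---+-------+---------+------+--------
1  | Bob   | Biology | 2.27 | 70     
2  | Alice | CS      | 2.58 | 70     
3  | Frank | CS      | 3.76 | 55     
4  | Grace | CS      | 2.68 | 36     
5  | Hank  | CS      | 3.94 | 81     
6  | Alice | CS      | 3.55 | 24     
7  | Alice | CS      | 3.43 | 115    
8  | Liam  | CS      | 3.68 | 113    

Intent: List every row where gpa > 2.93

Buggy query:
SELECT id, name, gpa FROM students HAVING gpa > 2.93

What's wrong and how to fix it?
Bug: HAVING filters the output of aggregation, but this query has no GROUP BY and no aggregate functions, so SQLite rejects it (HAVING clause on a non-aggregate query); the condition here is per row

Fix: Replace HAVING with WHERE since the condition applies to individual rows

Corrected query:
SELECT id, name, gpa FROM students WHERE gpa > 2.93

Result:
id | name  | gpa 
---+-------+-----
3  | Frank | 3.76
5  | Hank  | 3.94
6  | Alice | 3.55
7  | Alice | 3.43
8  | Liam  | 3.68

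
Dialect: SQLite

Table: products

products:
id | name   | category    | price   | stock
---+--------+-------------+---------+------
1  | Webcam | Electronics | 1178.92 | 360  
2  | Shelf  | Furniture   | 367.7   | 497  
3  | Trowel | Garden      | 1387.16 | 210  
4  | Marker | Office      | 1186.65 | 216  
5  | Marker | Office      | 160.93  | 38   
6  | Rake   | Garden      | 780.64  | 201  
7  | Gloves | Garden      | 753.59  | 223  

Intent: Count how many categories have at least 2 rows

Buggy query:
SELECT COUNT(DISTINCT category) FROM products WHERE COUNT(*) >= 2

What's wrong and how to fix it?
Bug: COUNT(*) cannot appear in WHERE; the per-group count doesn't exist yet

Fix: Use a subquery that GROUPs and filters with HAVING, then count its rows

Corrected query:
SELECT COUNT(*) FROM (SELECT category FROM products GROUP BY category HAVING COUNT(*) >= 2)

Result:
COUNT(*)
--------
2       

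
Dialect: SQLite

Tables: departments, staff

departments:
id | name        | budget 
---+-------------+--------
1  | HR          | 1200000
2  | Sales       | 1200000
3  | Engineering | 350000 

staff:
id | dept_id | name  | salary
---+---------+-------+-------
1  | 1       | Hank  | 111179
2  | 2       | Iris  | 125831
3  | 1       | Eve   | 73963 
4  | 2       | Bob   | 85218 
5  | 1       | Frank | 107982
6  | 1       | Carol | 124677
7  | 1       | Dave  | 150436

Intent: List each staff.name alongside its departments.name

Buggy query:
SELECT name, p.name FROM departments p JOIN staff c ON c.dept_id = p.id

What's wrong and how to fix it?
Bug: 'name' exists in both joined tables, so the database can't tell which one is meant

Fix: Prefix ambiguous columns with the table alias

Corrected query:
SELECT c.name, p.name FROM departments p JOIN staff c ON c.dept_id = p.id

Result:
name  | name 
------+------
Hank  | HR   
Iris  | Sales
Eve   | HR   
Bob   | Sales
Frank | HR   
Carol | HR   
Dave  | HR   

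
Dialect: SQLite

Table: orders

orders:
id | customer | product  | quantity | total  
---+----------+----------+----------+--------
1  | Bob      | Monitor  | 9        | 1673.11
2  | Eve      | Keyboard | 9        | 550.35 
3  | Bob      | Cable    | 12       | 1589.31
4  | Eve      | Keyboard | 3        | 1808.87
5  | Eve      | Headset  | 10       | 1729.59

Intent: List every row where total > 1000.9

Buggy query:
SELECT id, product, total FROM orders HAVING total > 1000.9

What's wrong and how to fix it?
Bug: This is a non-aggregate query (no GROUP BY, no aggregates), so in SQLite the HAVING clause is invalid here; a row-level condition belongs in WHERE

Fix: Use WHERE for row-level filtering

Corrected query:
SELECT id, product, total FROM orders WHERE total > 1000.9

Result:
id | product  | total  
---+----------+--------
1  | Monitor  | 1673.11
3  | Cable    | 1589.31
4  | Keyboard | 1808.87
5  | Headset  | 1729.59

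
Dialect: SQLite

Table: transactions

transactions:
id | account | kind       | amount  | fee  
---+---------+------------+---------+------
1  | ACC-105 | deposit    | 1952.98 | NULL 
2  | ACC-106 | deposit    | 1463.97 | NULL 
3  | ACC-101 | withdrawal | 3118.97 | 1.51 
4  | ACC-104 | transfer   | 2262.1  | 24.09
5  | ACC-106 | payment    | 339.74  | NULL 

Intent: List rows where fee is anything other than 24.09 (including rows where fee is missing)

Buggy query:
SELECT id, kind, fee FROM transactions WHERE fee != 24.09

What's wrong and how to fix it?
Bug: Inequality against NULL is unknown, not true; rows with NULL are dropped

Fix: Add an explicit OR fee IS NULL to include the missing-value rows

Corrected query:
SELECT id, kind, fee FROM transactions WHERE fee != 24.09 OR fee IS NULL

Result:
id | kind       | fee 
---+------------+-----
1  | deposit    | NULL
2  | deposit    | NULL
3  | withdrawal | 1.51
5  | payment    | NULL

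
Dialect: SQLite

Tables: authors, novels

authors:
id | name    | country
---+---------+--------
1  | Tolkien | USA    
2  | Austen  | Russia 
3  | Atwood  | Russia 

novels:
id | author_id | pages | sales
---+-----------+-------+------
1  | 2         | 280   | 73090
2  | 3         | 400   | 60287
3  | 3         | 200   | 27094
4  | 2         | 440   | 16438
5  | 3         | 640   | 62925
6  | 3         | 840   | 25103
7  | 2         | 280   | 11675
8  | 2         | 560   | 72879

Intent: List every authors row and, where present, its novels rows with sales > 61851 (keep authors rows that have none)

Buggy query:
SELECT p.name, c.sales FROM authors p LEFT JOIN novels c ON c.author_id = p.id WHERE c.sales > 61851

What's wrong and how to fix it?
Bug: A WHERE condition on the right-hand table after LEFT JOIN drops unmatched parents

Fix: Put 'c.sales > 61851' in the JOIN's ON clause instead of WHERE

Corrected query:
SELECT p.name, c.sales FROM authors p LEFT JOIN novels c ON c.author_id = p.id AND c.sales > 61851

Result:
name    | sales
--------+------
Tolkien | NULL 
Austen  | 72879
Austen  | 73090
Atwood  | 62925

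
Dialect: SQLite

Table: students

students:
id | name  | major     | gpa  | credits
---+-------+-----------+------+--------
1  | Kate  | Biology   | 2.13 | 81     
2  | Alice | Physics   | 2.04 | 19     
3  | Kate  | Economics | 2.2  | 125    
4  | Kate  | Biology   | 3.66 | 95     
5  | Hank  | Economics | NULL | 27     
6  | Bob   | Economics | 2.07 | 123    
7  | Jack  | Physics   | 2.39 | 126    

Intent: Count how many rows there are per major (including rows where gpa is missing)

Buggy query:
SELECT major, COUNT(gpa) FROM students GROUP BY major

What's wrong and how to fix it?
Bug: COUNT(column) counts non-NULL values only; rows with NULL gpa aren't counted

Fix: Use COUNT(*) to count all rows regardless of NULL

Corrected query:
SELECT major, COUNT(*) FROM students GROUP BY major

Result:
major     | COUNT(*)
----------+---------
Biology   | 2       
Economics | 3       
Physics   | 2       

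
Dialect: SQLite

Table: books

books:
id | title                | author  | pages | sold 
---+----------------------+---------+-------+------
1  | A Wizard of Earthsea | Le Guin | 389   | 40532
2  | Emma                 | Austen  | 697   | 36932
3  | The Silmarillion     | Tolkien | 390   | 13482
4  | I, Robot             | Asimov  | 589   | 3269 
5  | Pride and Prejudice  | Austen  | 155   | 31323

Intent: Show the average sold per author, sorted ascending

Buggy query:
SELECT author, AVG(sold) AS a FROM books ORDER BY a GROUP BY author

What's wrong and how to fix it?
Bug: GROUP BY must precede ORDER BY

Fix: Reorder: SELECT … FROM … GROUP BY … ORDER BY …

Corrected query:
SELECT author, AVG(sold) AS a FROM books GROUP BY author ORDER BY a

Result:
author  | a      
--------+--------
Asimov  | 3269   
Tolkien | 13482  
Austen  | 34127.5
Le Guin | 40532  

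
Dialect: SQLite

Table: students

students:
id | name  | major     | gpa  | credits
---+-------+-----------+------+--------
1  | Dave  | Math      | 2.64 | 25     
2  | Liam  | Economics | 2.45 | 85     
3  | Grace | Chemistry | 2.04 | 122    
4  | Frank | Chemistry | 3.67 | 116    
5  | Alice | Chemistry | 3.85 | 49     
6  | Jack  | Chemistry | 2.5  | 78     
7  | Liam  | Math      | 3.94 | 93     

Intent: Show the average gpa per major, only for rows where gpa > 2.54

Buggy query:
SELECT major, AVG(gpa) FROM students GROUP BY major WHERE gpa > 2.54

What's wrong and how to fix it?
Bug: WHERE cannot follow GROUP BY

Fix: Move the WHERE clause before GROUP BY

Corrected query:
SELECT major, AVG(gpa) FROM students WHERE gpa > 2.54 GROUP BY major

Result:
major     | AVG(gpa)
----------+---------
Chemistry | 3.76    
Math      | 3.29    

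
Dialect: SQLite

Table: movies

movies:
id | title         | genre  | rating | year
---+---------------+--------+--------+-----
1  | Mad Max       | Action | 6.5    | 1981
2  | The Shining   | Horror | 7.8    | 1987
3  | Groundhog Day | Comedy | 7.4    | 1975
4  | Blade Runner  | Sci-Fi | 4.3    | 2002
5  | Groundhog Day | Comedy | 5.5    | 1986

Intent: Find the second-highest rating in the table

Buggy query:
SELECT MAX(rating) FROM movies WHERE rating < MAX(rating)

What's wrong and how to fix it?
Bug: The inner MAX is an aggregate inside WHERE, which is not allowed

Fix: Compute the overall MAX in a subquery, then take MAX of rows below it

Corrected query:
SELECT MAX(rating) FROM movies WHERE rating < (SELECT MAX(rating) FROM movies)

Result:
MAX(rating)
-----------
7.4        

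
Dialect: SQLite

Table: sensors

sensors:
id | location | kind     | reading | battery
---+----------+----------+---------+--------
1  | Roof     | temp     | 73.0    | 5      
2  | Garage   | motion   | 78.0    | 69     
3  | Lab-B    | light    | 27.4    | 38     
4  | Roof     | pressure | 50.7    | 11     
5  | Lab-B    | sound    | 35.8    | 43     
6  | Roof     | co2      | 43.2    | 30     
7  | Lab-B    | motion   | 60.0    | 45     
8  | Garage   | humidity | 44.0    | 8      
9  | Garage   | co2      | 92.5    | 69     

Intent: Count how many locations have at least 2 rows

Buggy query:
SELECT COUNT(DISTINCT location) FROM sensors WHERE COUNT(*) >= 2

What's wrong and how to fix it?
Bug: COUNT(*) cannot appear in WHERE; the per-group count doesn't exist yet

Fix: Group first with HAVING COUNT(*) >= 2, then COUNT the resulting groups

Corrected query:
SELECT COUNT(*) FROM (SELECT location FROM sensors GROUP BY location HAVING COUNT(*) >= 2)

Result:
COUNT(*)
--------
3       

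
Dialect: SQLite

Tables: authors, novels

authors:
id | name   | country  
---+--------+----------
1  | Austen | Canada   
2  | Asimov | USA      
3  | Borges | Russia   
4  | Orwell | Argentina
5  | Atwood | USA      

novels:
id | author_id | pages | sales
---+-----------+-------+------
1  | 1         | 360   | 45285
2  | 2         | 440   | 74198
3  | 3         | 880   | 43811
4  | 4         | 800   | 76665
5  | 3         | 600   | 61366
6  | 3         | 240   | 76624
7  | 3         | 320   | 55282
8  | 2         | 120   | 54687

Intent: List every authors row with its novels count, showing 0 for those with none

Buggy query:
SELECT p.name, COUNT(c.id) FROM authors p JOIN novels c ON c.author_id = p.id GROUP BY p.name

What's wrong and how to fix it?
Bug: INNER JOIN drops authors rows that have no matching novels rows

Fix: Use LEFT JOIN so parents without children still appear (COUNT(c.id) gives 0)

Corrected query:
SELECT p.name, COUNT(c.id) FROM authors p LEFT JOIN novels c ON c.author_id = p.id GROUP BY p.name

Result:
name   | COUNT(c.id)
-------+------------
Asimov | 2          
Atwood | 0          
Austen | 1          
Borges | 4          
Orwell | 1          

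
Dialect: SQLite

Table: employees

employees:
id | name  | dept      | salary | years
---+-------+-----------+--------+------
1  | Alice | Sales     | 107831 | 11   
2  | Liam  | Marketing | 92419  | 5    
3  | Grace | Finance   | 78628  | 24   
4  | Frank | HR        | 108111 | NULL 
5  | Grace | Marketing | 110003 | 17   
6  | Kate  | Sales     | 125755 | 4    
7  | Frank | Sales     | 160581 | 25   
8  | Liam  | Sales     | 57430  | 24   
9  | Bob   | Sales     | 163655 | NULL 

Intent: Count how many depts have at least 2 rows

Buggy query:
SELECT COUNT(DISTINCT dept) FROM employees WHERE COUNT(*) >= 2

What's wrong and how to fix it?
Bug: COUNT(*) cannot appear in WHERE; the per-group count doesn't exist yet

Fix: Group first with HAVING COUNT(*) >= 2, then COUNT the resulting groups

Corrected query:
SELECT COUNT(*) FROM (SELECT dept FROM employees GROUP BY dept HAVING COUNT(*) >= 2)

Result:
COUNT(*)
--------
2       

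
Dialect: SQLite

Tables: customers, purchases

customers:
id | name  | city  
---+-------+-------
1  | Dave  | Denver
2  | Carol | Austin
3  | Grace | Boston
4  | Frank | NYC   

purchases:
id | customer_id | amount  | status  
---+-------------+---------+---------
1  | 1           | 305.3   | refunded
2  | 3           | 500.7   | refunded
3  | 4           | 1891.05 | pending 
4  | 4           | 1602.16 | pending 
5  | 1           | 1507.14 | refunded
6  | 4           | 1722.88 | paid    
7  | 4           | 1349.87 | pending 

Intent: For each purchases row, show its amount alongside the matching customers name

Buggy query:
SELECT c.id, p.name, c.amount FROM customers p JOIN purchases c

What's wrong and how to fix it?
Bug: JOIN with no ON clause produces a cartesian product; every purchases row pairs with every customers row

Fix: Add ON c.customer_id = p.id to the JOIN

Corrected query:
SELECT c.id, p.name, c.amount FROM customers p JOIN purchases c ON c.customer_id = p.id

Result:
id | name  | amount 
---+-------+--------
1  | Dave  | 305.3  
2  | Grace | 500.7  
3  | Frank | 1891.05
4  | Frank | 1602.16
5  | Dave  | 1507.14
6  | Frank | 1722.88
7  | Frank | 1349.87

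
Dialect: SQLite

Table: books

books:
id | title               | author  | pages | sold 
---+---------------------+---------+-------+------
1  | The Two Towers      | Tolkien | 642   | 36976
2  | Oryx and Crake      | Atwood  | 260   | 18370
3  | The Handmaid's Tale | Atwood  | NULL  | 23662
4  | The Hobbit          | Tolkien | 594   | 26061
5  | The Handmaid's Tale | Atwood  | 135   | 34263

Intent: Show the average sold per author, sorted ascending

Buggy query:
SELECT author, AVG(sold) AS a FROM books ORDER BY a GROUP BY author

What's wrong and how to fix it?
Bug: ORDER BY appears before GROUP BY; SQL clause order requires GROUP BY first

Fix: Move ORDER BY to the end, after GROUP BY

Corrected query:
SELECT author, AVG(sold) AS a FROM books GROUP BY author ORDER BY a

Result:
author  | a           
--------+-------------
Atwood  | 25431.666667
Tolkien | 31518.5     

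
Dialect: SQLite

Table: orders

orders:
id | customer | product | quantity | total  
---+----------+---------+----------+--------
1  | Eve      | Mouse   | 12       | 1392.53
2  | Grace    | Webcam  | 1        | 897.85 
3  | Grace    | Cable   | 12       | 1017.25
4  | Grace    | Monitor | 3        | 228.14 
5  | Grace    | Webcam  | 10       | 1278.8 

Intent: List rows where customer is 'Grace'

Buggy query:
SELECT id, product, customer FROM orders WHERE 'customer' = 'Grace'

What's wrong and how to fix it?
Bug: Single quotes denote string literals in SQL; the column name is being compared as a constant string

Fix: Remove the quotes around the column name (or use double quotes for an identifier)

Corrected query:
SELECT id, product, customer FROM orders WHERE customer = 'Grace'

Result:
id | product | customer
---+---------+---------
2  | Webcam  | Grace   
3  | Cable   | Grace   
4  | Monitor | Grace   
5  | Webcam  | Grace   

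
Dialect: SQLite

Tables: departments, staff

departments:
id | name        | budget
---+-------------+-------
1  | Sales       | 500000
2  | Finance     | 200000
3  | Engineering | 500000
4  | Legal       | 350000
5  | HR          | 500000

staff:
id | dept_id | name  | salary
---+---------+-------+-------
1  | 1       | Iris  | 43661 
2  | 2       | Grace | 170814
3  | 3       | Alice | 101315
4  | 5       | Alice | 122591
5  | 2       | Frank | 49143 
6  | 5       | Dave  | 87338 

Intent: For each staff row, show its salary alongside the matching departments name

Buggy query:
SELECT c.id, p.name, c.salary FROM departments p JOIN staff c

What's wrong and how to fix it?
Bug: Missing join condition: each staff row is matched to all departments rows instead of just its own

Fix: Specify the join condition linking the foreign key to the parent id

Corrected query:
SELECT c.id, p.name, c.salary FROM departments p JOIN staff c ON c.dept_id = p.id

Result:
id | name        | salary
---+-------------+-------
1  | Sales       | 43661 
2  | Finance     | 170814
3  | Engineering | 101315
4  | HR          | 122591
5  | Finance     | 49143 
6  | HR          | 87338 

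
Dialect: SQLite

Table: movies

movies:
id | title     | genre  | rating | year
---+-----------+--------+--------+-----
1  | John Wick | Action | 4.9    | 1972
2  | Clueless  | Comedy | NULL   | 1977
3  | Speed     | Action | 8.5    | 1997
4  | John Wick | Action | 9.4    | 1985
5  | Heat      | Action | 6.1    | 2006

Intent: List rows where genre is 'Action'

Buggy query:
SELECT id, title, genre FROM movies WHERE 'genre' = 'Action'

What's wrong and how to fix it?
Bug: Single quotes denote string literals in SQL; the column name is being compared as a constant string

Fix: Remove the quotes around the column name (or use double quotes for an identifier)

Corrected query:
SELECT id, title, genre FROM movies WHERE genre = 'Action'

Result:
id | title     | genre 
---+-----------+-------
1  | John Wick | Action
3  | Speed     | Action
4  | John Wick | Action
5  | Heat      | Action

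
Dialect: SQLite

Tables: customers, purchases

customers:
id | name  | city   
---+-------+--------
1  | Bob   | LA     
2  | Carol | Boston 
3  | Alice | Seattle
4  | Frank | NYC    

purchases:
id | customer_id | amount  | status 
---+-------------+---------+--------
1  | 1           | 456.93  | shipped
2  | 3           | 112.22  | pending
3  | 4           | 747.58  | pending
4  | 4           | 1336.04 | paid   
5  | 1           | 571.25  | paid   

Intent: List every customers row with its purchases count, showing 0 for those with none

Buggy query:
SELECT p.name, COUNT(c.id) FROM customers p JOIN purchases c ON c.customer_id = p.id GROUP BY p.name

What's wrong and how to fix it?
Bug: INNER JOIN drops customers rows that have no matching purchases rows

Fix: Use LEFT JOIN so parents without children still appear (COUNT(c.id) gives 0)

Corrected query:
SELECT p.name, COUNT(c.id) FROM customers p LEFT JOIN purchases c ON c.customer_id = p.id GROUP BY p.name

Result:
name  | COUNT(c.id)
------+------------
Alice | 1          
Bob   | 2          
Carol | 0          
Frank | 2          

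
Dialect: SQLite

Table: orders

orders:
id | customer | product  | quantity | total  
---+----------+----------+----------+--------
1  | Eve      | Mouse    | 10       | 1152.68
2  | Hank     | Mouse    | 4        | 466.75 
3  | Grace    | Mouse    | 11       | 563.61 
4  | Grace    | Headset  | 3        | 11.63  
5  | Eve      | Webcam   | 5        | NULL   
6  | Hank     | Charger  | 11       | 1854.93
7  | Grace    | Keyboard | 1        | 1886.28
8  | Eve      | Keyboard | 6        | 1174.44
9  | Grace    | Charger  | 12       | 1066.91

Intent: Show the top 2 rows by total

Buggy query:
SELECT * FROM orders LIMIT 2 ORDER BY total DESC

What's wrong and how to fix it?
Bug: ORDER BY cannot follow LIMIT; LIMIT is the final clause

Fix: Sort with ORDER BY, then apply LIMIT

Corrected query:
SELECT * FROM orders ORDER BY total DESC LIMIT 2

Result:
id | customer | product  | quantity | total  
---+----------+----------+----------+--------
7  | Grace    | Keyboard | 1        | 1886.28
6  | Hank     | Charger  | 11       | 1854.93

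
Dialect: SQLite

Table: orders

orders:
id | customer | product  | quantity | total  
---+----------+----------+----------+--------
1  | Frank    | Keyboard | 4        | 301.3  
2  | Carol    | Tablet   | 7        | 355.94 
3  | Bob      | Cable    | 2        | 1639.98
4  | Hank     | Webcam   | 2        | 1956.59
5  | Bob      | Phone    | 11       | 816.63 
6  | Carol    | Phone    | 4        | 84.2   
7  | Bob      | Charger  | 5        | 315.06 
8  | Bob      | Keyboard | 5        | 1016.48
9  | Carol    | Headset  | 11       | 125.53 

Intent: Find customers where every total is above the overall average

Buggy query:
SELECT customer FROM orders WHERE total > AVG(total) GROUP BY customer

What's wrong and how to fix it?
Bug: WHERE evaluates per row before aggregation, so AVG() is unavailable

Fix: Compute the overall average in a scalar subquery and compare each group's MIN against it in HAVING

Corrected query:
SELECT customer FROM orders GROUP BY customer HAVING MIN(total) > (SELECT AVG(total) FROM orders)

Result:
customer
--------
Hank    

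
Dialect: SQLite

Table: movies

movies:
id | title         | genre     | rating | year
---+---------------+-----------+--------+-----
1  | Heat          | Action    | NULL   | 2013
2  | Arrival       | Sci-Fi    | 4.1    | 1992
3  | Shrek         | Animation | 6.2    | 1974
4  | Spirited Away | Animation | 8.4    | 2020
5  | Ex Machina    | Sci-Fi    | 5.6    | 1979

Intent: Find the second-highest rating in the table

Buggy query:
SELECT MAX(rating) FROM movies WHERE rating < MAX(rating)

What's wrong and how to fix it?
Bug: The inner MAX is an aggregate inside WHERE, which is not allowed

Fix: Put the inner MAX in a scalar subquery

Corrected query:
SELECT MAX(rating) FROM movies WHERE rating < (SELECT MAX(rating) FROM movies)

Result:
MAX(rating)
-----------
6.2        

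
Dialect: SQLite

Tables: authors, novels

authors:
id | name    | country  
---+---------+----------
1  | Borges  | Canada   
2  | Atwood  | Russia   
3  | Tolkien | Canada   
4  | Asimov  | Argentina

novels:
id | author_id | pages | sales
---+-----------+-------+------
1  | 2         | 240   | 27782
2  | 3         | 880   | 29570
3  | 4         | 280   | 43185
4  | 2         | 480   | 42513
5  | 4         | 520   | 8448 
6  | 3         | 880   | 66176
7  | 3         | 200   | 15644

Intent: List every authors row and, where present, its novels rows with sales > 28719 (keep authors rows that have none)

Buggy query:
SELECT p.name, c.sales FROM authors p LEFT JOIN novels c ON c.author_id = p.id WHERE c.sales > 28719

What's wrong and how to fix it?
Bug: Filtering c.sales in WHERE discards the NULL rows produced by LEFT JOIN, turning it into an inner join

Fix: Put 'c.sales > 28719' in the JOIN's ON clause instead of WHERE

Corrected query:
SELECT p.name, c.sales FROM authors p LEFT JOIN novels c ON c.author_id = p.id AND c.sales > 28719

Result:
name    | sales
--------+------
Borges  | NULL 
Atwood  | 42513
Tolkien | 29570
Tolkien | 66176
Asimov  | 43185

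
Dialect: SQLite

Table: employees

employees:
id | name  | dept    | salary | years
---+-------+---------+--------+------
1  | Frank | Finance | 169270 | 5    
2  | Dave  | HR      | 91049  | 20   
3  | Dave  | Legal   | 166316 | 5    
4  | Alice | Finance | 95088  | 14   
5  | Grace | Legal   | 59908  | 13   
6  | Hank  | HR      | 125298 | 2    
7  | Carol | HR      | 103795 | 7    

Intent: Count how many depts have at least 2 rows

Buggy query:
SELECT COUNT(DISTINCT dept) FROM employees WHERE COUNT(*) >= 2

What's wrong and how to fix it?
Bug: COUNT(*) cannot appear in WHERE; the per-group count doesn't exist yet

Fix: Use a subquery that GROUPs and filters with HAVING, then count its rows

Corrected query:
SELECT COUNT(*) FROM (SELECT dept FROM employees GROUP BY dept HAVING COUNT(*) >= 2)

Result:
COUNT(*)
--------
3       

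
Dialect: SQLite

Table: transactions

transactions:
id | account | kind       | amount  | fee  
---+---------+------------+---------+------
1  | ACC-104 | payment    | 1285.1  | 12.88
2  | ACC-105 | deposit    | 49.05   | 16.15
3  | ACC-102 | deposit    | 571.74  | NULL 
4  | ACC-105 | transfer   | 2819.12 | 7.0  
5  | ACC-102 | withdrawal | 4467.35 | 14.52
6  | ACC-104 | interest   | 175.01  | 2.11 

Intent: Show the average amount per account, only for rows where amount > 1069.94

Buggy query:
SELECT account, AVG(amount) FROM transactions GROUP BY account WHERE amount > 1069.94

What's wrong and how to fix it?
Bug: Row-level WHERE must come before GROUP BY in the clause order

Fix: Move the WHERE clause before GROUP BY

Corrected query:
SELECT account, AVG(amount) FROM transactions WHERE amount > 1069.94 GROUP BY account

Result:
account | AVG(amount)
--------+------------
ACC-102 | 4467.35    
ACC-104 | 1285.1     
ACC-105 | 2819.12    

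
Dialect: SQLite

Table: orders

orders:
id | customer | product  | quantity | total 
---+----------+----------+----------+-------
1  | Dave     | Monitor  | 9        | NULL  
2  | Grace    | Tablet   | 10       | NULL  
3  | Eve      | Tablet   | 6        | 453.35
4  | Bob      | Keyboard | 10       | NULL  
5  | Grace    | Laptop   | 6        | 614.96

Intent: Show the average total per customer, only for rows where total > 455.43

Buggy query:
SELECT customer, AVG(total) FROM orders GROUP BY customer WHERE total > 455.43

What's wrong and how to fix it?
Bug: Row-level WHERE must come before GROUP BY in the clause order

Fix: Place WHERE between FROM and GROUP BY

Corrected query:
SELECT customer, AVG(total) FROM orders WHERE total > 455.43 GROUP BY customer

Result:
customer | AVG(total)
---------+-----------
Grace    | 614.96    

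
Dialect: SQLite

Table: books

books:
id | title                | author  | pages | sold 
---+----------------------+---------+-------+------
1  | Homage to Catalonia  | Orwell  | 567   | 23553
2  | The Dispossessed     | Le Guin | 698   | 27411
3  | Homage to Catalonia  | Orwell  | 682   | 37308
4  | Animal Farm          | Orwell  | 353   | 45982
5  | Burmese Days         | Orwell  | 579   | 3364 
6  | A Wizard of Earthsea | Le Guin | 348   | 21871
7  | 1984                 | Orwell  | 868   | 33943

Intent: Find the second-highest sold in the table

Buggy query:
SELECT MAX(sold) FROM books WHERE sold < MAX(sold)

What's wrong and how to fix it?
Bug: MAX(sold) on the right of the comparison is an aggregate-in-WHERE error

Fix: Put the inner MAX in a scalar subquery

Corrected query:
SELECT MAX(sold) FROM books WHERE sold < (SELECT MAX(sold) FROM books)

Result:
MAX(sold)
---------
37308    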